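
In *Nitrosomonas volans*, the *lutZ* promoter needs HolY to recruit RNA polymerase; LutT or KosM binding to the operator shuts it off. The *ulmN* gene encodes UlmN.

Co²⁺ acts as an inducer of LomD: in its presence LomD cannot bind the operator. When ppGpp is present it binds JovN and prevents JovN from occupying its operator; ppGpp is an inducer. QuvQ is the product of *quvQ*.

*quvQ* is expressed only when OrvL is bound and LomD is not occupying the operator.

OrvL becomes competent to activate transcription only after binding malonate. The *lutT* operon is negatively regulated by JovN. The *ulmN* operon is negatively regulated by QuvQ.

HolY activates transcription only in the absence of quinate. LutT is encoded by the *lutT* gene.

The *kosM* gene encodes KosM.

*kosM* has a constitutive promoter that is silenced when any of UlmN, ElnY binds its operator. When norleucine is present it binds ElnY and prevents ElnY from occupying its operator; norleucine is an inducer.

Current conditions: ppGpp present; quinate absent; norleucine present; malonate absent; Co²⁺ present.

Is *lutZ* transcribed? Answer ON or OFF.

ppGpp is present, so JovN is inactive.
With no repressor bound, *lutT* is transcribed.
So LutT is produced and active.
Co²⁺ is present, so LomD is inactive.
Malonate is absent, so OrvL is inactive.
Required activator OrvL is absent, so *quvQ* is not transcribed.
So QuvQ is not produced.
With no repressor bound, *ulmN* is transcribed.
So UlmN is produced and active.
Norleucine is present, so ElnY is inactive.
With repressor UlmN bound, *kosM* is not transcribed.
So KosM is not produced.
Quinate is absent, so HolY is active.
With repressor LutT bound, *lutZ* is not transcribed.

OFF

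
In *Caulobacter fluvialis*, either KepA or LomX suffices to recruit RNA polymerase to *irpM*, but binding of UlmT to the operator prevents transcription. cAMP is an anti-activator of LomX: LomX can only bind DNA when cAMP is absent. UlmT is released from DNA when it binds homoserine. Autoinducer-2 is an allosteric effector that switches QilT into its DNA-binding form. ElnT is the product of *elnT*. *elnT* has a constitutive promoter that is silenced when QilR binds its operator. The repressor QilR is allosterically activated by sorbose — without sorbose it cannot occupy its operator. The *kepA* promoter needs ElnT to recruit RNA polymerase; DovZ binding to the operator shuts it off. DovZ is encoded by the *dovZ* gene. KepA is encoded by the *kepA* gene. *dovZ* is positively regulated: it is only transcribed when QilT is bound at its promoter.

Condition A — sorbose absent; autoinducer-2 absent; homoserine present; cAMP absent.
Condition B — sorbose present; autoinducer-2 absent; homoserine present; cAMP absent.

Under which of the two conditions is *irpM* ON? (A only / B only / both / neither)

both

Condition A:
Sorbose is absent, so QilR is inactive.
With no repressor bound, *elnT* is transcribed.
So ElnT is produced and active.
Autoinducer-2 is absent, so QilT is inactive.
Required activator QilT is absent, so *dovZ* is not transcribed.
So DovZ is not produced.
No repressor is bound and ElnT is active, so *kepA* is transcribed.
So KepA is produced and active.
Homoserine is present, so UlmT is inactive.
cAMP is absent, so LomX is active.
Activator KepA is present, so *irpM* is transcribed.
→ *irpM* is ON in A.
Condition B:
Sorbose is present, so QilR is active.
With repressor QilR bound, *elnT* is not transcribed.
So ElnT is not produced.
Autoinducer-2 is absent, so QilT is inactive.
Required activator QilT is absent, so *dovZ* is not transcribed.
So DovZ is not produced.
Required activator ElnT is absent, so *kepA* is not transcribed.
So KepA is not produced.
Homoserine is present, so UlmT is inactive.
cAMP is absent, so LomX is active.
Activator LomX is present, so *irpM* is transcribed.
→ *irpM* is ON in B.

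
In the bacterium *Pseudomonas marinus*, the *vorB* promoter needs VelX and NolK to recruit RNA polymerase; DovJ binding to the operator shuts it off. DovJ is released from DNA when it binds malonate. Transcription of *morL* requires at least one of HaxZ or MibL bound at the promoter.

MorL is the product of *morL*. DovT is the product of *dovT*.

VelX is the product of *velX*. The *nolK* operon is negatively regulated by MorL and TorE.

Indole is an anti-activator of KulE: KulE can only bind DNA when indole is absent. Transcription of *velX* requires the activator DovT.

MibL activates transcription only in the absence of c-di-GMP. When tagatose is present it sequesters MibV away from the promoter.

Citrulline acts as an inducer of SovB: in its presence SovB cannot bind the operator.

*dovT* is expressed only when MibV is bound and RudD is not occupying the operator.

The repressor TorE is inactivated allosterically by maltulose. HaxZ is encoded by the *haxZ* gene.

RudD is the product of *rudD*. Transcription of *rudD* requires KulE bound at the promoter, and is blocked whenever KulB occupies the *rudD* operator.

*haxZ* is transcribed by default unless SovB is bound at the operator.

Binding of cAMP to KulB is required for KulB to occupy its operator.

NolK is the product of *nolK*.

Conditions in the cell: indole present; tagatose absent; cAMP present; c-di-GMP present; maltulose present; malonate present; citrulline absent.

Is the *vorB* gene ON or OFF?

Malonate is present, so DovJ is inactive.
Tagatose is absent, so MibV is active.
Indole is present, so KulE is inactive.
cAMP is present, so KulB is active.
With repressor KulB bound, *rudD* is not transcribed.
So RudD is not produced.
No repressor is bound and MibV is active, so *dovT* is transcribed.
So DovT is produced and active.
No repressor is bound and DovT is active, so *velX* is transcribed.
So VelX is produced and active.
Citrulline is absent, so SovB is active.
With repressor SovB bound, *haxZ* is not transcribed.
So HaxZ is not produced.
c-di-GMP is present, so MibL is inactive.
No activator is available at the *morL* promoter, so *morL* is not transcribed.
So MorL is not produced.
Maltulose is present, so TorE is inactive.
With no repressor bound, *nolK* is transcribed.
So NolK is produced and active.
No repressor is bound and VelX and NolK are active, so *vorB* is transcribed.

ON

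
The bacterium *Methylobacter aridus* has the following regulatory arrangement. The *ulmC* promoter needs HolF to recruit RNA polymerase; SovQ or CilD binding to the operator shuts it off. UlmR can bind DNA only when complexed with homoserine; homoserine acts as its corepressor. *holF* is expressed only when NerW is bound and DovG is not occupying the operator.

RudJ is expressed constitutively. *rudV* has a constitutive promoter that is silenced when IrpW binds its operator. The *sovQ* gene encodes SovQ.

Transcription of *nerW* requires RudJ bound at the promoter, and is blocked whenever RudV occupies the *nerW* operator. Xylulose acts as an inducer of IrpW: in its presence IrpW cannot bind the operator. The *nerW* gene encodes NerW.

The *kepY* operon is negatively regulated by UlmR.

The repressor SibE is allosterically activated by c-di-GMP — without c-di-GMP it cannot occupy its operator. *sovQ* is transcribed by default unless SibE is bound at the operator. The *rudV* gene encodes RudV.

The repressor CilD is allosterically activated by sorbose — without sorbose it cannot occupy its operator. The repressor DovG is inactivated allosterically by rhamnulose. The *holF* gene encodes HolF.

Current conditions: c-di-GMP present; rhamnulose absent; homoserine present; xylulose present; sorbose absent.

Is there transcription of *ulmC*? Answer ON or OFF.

c-di-GMP is present, so SibE is active.
With repressor SibE bound, *sovQ* is not transcribed.
So SovQ is not produced.
Xylulose is present, so IrpW is inactive.
With no repressor bound, *rudV* is transcribed.
So RudV is produced and active.
RudJ is produced constitutively and is active.
With repressor RudV bound, *nerW* is not transcribed.
So NerW is not produced.
Rhamnulose is absent, so DovG is active.
With repressor DovG bound, *holF* is not transcribed.
So HolF is not produced.
Sorbose is absent, so CilD is inactive.
Required activator HolF is absent, so *ulmC* is not transcribed.

OFF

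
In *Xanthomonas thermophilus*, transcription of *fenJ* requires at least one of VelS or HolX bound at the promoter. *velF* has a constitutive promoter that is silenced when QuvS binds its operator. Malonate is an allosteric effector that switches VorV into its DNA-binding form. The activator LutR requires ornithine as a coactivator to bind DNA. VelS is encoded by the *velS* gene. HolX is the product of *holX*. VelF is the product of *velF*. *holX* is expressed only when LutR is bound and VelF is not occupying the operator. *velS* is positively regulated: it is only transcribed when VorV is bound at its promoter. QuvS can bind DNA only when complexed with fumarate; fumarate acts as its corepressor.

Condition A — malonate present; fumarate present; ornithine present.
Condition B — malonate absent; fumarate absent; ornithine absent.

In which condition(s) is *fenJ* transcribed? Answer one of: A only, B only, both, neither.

A only

Condition A:
Malonate is present, so VorV is active.
No repressor is bound and VorV is active, so *velS* is transcribed.
So VelS is produced and active.
Fumarate is present, so QuvS is active.
With repressor QuvS bound, *velF* is not transcribed.
So VelF is not produced.
Ornithine is present, so LutR is active.
No repressor is bound and LutR is active, so *holX* is transcribed.
So HolX is produced and active.
Activator VelS is present, so *fenJ* is transcribed.
→ *fenJ* is ON in A.
Condition B:
Malonate is absent, so VorV is inactive.
Required activator VorV is absent, so *velS* is not transcribed.
So VelS is not produced.
Fumarate is absent, so QuvS is inactive.
With no repressor bound, *velF* is transcribed.
So VelF is produced and active.
Ornithine is absent, so LutR is inactive.
With repressor VelF bound, *holX* is not transcribed.
So HolX is not produced.
No activator is available at the *fenJ* promoter, so *fenJ* is not transcribed.
→ *fenJ* is OFF in B.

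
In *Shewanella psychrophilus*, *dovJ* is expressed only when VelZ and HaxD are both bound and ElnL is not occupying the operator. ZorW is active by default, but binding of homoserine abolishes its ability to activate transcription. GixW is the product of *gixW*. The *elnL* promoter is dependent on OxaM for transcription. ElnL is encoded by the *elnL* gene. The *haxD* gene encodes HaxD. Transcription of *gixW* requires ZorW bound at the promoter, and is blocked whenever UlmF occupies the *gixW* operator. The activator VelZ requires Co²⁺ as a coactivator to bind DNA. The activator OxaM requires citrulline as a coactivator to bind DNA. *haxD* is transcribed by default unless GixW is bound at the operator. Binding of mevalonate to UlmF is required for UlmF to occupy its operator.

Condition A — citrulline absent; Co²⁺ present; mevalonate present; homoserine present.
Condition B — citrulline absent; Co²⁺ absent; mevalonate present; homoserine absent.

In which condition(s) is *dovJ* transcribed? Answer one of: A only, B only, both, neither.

Condition A:
Citrulline is absent, so OxaM is inactive.
Required activator OxaM is absent, so *elnL* is not transcribed.
So ElnL is not produced.
Co²⁺ is present, so VelZ is active.
Mevalonate is present, so UlmF is active.
Homoserine is present, so ZorW is inactive.
With repressor UlmF bound, *gixW* is not transcribed.
So GixW is not produced.
With no repressor bound, *haxD* is transcribed.
So HaxD is produced and active.
No repressor is bound and VelZ and HaxD are active, so *dovJ* is transcribed.
→ *dovJ* is ON in A.
Condition B:
Citrulline is absent, so OxaM is inactive.
Required activator OxaM is absent, so *elnL* is not transcribed.
So ElnL is not produced.
Co²⁺ is absent, so VelZ is inactive.
Mevalonate is present, so UlmF is active.
Homoserine is absent, so ZorW is active.
With repressor UlmF bound, *gixW* is not transcribed.
So GixW is not produced.
With no repressor bound, *haxD* is transcribed.
So HaxD is produced and active.
Required activator VelZ is absent, so *dovJ* is not transcribed.
→ *dovJ* is OFF in B.

A only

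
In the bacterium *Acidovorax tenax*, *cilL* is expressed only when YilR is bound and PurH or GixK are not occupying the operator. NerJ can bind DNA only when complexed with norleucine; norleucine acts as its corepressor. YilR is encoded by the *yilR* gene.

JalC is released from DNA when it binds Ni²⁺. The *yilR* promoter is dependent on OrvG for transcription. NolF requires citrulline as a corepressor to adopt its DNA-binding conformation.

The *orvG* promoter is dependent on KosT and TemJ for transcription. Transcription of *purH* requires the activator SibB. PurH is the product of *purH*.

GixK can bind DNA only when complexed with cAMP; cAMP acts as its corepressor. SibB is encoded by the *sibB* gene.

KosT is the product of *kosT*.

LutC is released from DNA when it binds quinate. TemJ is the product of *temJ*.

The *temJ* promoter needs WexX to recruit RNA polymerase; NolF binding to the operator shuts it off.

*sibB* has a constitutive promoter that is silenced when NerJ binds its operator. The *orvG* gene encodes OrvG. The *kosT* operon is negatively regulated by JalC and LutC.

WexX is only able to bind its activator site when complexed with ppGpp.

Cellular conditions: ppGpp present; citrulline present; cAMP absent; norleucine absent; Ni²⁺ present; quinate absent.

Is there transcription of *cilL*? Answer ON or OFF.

Ni²⁺ is present, so JalC is inactive.
Quinate is absent, so LutC is active.
With repressor LutC bound, *kosT* is not transcribed.
So KosT is not produced.
ppGpp is present, so WexX is active.
Citrulline is present, so NolF is active.
With repressor NolF bound, *temJ* is not transcribed.
So TemJ is not produced.
Required activator KosT is absent, so *orvG* is not transcribed.
So OrvG is not produced.
Required activator OrvG is absent, so *yilR* is not transcribed.
So YilR is not produced.
Norleucine is absent, so NerJ is inactive.
With no repressor bound, *sibB* is transcribed.
So SibB is produced and active.
No repressor is bound and SibB is active, so *purH* is transcribed.
So PurH is produced and active.
cAMP is absent, so GixK is inactive.
With repressor PurH bound, *cilL* is not transcribed.

OFF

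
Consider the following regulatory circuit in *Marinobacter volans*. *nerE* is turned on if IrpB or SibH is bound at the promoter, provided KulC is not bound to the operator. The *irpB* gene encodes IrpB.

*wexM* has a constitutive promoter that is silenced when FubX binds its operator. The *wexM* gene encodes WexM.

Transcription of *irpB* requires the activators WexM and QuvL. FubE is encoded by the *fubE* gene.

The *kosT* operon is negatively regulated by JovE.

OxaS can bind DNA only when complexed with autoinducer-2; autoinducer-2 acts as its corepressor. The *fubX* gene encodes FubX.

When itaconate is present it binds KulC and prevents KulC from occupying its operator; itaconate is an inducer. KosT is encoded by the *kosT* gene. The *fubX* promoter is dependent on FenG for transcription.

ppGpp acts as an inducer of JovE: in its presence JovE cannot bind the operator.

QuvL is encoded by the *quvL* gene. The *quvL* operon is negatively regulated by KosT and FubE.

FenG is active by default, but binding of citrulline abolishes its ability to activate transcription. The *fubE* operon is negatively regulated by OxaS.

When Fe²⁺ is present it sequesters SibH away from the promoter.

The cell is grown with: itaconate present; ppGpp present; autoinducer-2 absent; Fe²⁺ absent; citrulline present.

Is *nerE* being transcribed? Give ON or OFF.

ON

Citrulline is present, so FenG is inactive.
Required activator FenG is absent, so *fubX* is not transcribed.
So FubX is not produced.
With no repressor bound, *wexM* is transcribed.
So WexM is produced and active.
ppGpp is present, so JovE is inactive.
With no repressor bound, *kosT* is transcribed.
So KosT is produced and active.
Autoinducer-2 is absent, so OxaS is inactive.
With no repressor bound, *fubE* is transcribed.
So FubE is produced and active.
With repressor KosT bound, *quvL* is not transcribed.
So QuvL is not produced.
Required activator QuvL is absent, so *irpB* is not transcribed.
So IrpB is not produced.
Itaconate is present, so KulC is inactive.
Fe²⁺ is absent, so SibH is active.
Activator SibH is present, so *nerE* is transcribed.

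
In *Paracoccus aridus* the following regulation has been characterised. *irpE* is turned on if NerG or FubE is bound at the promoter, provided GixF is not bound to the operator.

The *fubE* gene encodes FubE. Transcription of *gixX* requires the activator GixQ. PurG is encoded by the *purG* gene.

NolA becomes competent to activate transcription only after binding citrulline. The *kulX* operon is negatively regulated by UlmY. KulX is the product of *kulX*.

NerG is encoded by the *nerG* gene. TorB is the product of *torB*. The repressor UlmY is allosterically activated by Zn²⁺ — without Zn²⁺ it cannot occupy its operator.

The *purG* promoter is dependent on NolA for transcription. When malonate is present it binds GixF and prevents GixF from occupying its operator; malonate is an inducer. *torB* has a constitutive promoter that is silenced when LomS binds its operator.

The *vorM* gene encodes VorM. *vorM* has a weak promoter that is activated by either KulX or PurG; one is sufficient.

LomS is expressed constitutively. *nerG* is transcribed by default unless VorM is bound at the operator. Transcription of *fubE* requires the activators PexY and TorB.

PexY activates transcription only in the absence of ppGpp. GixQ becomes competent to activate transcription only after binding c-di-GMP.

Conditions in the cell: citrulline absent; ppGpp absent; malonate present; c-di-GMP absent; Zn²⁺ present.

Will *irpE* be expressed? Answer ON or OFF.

ON

Malonate is present, so GixF is inactive.
Zn²⁺ is present, so UlmY is active.
With repressor UlmY bound, *kulX* is not transcribed.
So KulX is not produced.
Citrulline is absent, so NolA is inactive.
Required activator NolA is absent, so *purG* is not transcribed.
So PurG is not produced.
No activator is available at the *vorM* promoter, so *vorM* is not transcribed.
So VorM is not produced.
With no repressor bound, *nerG* is transcribed.
So NerG is produced and active.
ppGpp is absent, so PexY is active.
LomS is produced constitutively and is active.
With repressor LomS bound, *torB* is not transcribed.
So TorB is not produced.
Required activator TorB is absent, so *fubE* is not transcribed.
So FubE is not produced.
Activator NerG is present, so *irpE* is transcribed.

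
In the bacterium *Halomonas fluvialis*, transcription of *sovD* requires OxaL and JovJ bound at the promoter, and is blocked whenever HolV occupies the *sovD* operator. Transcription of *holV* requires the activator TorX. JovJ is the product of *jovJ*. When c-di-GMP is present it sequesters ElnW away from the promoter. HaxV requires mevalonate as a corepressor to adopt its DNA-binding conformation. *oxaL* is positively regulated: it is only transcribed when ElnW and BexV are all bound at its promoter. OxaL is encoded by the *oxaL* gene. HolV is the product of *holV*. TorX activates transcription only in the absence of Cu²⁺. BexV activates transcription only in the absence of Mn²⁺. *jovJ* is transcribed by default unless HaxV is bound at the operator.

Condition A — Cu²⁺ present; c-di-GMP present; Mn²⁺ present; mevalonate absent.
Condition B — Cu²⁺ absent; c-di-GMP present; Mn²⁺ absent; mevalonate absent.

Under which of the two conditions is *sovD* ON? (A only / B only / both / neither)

neither

Condition A:
Cu²⁺ is present, so TorX is inactive.
Required activator TorX is absent, so *holV* is not transcribed.
So HolV is not produced.
c-di-GMP is present, so ElnW is inactive.
Mn²⁺ is present, so BexV is inactive.
Required activator ElnW is absent, so *oxaL* is not transcribed.
So OxaL is not produced.
Mevalonate is absent, so HaxV is inactive.
With no repressor bound, *jovJ* is transcribed.
So JovJ is produced and active.
Required activator OxaL is absent, so *sovD* is not transcribed.
→ *sovD* is OFF in A.
Condition B:
Cu²⁺ is absent, so TorX is active.
No repressor is bound and TorX is active, so *holV* is transcribed.
So HolV is produced and active.
c-di-GMP is present, so ElnW is inactive.
Mn²⁺ is absent, so BexV is active.
Required activator ElnW is absent, so *oxaL* is not transcribed.
So OxaL is not produced.
Mevalonate is absent, so HaxV is inactive.
With no repressor bound, *jovJ* is transcribed.
So JovJ is produced and active.
With repressor HolV bound, *sovD* is not transcribed.
→ *sovD* is OFF in B.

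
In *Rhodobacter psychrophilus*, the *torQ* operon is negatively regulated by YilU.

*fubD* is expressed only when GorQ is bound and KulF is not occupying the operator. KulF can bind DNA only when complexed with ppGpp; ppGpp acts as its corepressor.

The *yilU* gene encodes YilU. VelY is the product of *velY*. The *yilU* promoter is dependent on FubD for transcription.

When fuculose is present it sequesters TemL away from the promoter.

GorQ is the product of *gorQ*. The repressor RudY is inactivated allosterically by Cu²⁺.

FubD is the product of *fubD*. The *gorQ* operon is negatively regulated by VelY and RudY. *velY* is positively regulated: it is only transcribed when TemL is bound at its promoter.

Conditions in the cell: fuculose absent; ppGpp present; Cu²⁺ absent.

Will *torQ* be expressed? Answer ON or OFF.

Fuculose is absent, so TemL is active.
No repressor is bound and TemL is active, so *velY* is transcribed.
So VelY is produced and active.
Cu²⁺ is absent, so RudY is active.
With repressor VelY bound, *gorQ* is not transcribed.
So GorQ is not produced.
ppGpp is present, so KulF is active.
With repressor KulF bound, *fubD* is not transcribed.
So FubD is not produced.
Required activator FubD is absent, so *yilU* is not transcribed.
So YilU is not produced.
With no repressor bound, *torQ* is transcribed.

ON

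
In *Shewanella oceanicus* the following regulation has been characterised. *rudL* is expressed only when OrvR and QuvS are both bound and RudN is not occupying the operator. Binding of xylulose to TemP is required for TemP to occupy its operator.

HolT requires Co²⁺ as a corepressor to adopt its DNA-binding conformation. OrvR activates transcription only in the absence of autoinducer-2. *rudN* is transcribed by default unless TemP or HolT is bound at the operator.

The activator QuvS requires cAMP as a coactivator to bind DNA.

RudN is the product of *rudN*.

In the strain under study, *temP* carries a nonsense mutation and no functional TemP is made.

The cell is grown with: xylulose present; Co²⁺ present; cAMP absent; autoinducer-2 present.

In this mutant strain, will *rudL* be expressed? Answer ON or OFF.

Autoinducer-2 is present, so OrvR is inactive.
TemP is non-functional in this strain, so it has no effect.
Co²⁺ is present, so HolT is active.
With repressor HolT bound, *rudN* is not transcribed.
So RudN is not produced.
cAMP is absent, so QuvS is inactive.
Required activator OrvR is absent, so *rudL* is not transcribed.

OFF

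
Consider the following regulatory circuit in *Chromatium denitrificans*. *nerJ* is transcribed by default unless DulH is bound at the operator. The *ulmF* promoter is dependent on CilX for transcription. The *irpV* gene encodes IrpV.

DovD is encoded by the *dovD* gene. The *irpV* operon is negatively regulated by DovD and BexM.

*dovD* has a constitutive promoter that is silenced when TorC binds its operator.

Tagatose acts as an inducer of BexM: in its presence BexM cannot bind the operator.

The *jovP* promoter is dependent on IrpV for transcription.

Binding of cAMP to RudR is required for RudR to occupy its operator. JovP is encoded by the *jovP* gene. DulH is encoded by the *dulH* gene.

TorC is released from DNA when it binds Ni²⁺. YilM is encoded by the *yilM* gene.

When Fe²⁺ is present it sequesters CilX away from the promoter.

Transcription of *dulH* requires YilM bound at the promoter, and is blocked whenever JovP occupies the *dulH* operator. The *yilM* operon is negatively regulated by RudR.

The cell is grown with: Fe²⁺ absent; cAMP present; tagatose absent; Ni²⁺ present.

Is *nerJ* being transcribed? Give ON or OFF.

Ni²⁺ is present, so TorC is inactive.
With no repressor bound, *dovD* is transcribed.
So DovD is produced and active.
Tagatose is absent, so BexM is active.
With repressor DovD bound, *irpV* is not transcribed.
So IrpV is not produced.
Required activator IrpV is absent, so *jovP* is not transcribed.
So JovP is not produced.
cAMP is present, so RudR is active.
With repressor RudR bound, *yilM* is not transcribed.
So YilM is not produced.
Required activator YilM is absent, so *dulH* is not transcribed.
So DulH is not produced.
With no repressor bound, *nerJ* is transcribed.

ON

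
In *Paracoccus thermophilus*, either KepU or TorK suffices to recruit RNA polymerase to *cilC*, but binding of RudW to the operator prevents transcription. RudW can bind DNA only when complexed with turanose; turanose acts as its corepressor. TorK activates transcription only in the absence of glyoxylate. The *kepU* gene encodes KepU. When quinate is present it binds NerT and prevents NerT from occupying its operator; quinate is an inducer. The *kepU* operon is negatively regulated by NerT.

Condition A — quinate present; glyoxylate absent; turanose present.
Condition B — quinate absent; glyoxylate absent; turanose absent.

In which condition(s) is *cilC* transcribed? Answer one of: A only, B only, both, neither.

Condition A:
Quinate is present, so NerT is inactive.
With no repressor bound, *kepU* is transcribed.
So KepU is produced and active.
Glyoxylate is absent, so TorK is active.
Turanose is present, so RudW is active.
With repressor RudW bound, *cilC* is not transcribed.
→ *cilC* is OFF in A.
Condition B:
Quinate is absent, so NerT is active.
With repressor NerT bound, *kepU* is not transcribed.
So KepU is not produced.
Glyoxylate is absent, so TorK is active.
Turanose is absent, so RudW is inactive.
Activator TorK is present, so *cilC* is transcribed.
→ *cilC* is ON in B.

B only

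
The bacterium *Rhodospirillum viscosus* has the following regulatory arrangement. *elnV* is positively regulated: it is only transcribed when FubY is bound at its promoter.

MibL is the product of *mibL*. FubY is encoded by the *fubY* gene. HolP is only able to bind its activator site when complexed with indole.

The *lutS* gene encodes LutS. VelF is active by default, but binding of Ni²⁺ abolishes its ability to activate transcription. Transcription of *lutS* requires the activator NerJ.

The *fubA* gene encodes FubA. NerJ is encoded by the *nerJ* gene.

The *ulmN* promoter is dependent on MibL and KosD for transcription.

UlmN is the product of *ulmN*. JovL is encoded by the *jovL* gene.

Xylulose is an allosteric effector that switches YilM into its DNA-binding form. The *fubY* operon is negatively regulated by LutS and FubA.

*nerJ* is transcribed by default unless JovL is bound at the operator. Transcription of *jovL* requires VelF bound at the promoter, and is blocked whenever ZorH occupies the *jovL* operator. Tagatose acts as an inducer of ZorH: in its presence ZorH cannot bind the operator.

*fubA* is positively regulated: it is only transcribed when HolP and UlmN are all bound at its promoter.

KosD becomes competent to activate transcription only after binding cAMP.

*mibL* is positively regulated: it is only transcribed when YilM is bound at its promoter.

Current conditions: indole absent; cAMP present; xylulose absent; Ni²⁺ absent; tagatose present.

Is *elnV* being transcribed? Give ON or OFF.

Tagatose is present, so ZorH is inactive.
Ni²⁺ is absent, so VelF is active.
No repressor is bound and VelF is active, so *jovL* is transcribed.
So JovL is produced and active.
With repressor JovL bound, *nerJ* is not transcribed.
So NerJ is not produced.
Required activator NerJ is absent, so *lutS* is not transcribed.
So LutS is not produced.
Indole is absent, so HolP is inactive.
Xylulose is absent, so YilM is inactive.
Required activator YilM is absent, so *mibL* is not transcribed.
So MibL is not produced.
cAMP is present, so KosD is active.
Required activator MibL is absent, so *ulmN* is not transcribed.
So UlmN is not produced.
Required activator HolP is absent, so *fubA* is not transcribed.
So FubA is not produced.
With no repressor bound, *fubY* is transcribed.
So FubY is produced and active.
No repressor is bound and FubY is active, so *elnV* is transcribed.

ON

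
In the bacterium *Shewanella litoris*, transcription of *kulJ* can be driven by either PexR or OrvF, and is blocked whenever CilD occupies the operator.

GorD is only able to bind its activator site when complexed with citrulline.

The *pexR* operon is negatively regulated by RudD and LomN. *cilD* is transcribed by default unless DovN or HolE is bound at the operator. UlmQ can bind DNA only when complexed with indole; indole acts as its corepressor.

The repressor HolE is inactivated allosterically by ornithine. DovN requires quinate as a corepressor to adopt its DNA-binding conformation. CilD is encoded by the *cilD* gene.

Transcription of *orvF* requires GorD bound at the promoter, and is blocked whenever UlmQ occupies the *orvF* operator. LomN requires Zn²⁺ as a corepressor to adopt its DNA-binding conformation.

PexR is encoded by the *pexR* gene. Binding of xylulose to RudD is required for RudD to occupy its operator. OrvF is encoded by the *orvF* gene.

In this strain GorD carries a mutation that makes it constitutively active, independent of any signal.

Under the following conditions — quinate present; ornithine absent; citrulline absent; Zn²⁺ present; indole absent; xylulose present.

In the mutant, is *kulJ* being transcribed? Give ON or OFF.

ON

Xylulose is present, so RudD is active.
Zn²⁺ is present, so LomN is active.
With repressor RudD bound, *pexR* is not transcribed.
So PexR is not produced.
GorD is constitutively active in this strain.
Indole is absent, so UlmQ is inactive.
No repressor is bound and GorD is active, so *orvF* is transcribed.
So OrvF is produced and active.
Quinate is present, so DovN is active.
Ornithine is absent, so HolE is active.
With repressor DovN bound, *cilD* is not transcribed.
So CilD is not produced.
Activator OrvF is present, so *kulJ* is transcribed.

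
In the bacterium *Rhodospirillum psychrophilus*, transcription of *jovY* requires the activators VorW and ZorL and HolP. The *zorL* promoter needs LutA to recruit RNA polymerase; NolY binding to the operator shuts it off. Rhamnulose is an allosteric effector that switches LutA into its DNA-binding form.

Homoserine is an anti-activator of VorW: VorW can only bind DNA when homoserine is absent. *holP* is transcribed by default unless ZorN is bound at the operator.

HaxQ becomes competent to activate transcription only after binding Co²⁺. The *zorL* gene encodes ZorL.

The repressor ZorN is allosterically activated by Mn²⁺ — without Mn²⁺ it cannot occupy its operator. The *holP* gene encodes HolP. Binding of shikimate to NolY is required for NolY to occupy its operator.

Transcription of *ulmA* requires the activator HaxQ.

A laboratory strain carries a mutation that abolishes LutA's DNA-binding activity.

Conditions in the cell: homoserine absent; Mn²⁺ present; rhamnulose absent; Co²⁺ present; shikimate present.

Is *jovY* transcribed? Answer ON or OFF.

Homoserine is absent, so VorW is active.
LutA is non-functional in this strain, so it has no effect.
Shikimate is present, so NolY is active.
With repressor NolY bound, *zorL* is not transcribed.
So ZorL is not produced.
Mn²⁺ is present, so ZorN is active.
With repressor ZorN bound, *holP* is not transcribed.
So HolP is not produced.
Required activator ZorL is absent, so *jovY* is not transcribed.

OFF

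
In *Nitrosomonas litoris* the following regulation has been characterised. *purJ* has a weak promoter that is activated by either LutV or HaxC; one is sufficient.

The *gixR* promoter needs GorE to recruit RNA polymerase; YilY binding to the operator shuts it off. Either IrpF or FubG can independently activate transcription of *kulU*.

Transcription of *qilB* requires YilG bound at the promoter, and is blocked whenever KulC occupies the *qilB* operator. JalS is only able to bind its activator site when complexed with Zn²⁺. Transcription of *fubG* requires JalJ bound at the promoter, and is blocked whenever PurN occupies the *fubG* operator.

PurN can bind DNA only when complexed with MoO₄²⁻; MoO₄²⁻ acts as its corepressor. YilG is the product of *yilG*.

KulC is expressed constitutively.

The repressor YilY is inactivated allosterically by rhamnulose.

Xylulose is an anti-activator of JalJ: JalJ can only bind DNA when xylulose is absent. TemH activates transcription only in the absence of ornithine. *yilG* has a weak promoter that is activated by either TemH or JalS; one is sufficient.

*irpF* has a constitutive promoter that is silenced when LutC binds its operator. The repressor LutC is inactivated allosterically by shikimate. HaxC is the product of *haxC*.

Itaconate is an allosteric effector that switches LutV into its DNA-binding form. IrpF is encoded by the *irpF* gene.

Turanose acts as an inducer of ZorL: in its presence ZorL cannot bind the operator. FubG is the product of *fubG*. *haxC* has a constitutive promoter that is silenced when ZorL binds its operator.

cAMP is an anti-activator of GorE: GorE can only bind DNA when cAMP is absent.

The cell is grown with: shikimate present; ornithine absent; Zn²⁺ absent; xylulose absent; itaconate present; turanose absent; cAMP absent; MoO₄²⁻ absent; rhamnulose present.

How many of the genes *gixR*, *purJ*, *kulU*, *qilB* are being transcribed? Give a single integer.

3

Rhamnulose is present, so YilY is inactive.
cAMP is absent, so GorE is active.
No repressor is bound and GorE is active, so *gixR* is transcribed.
→ *gixR* is ON.
Itaconate is present, so LutV is active.
Turanose is absent, so ZorL is active.
With repressor ZorL bound, *haxC* is not transcribed.
So HaxC is not produced.
Activator LutV is present, so *purJ* is transcribed.
→ *purJ* is ON.
Shikimate is present, so LutC is inactive.
With no repressor bound, *irpF* is transcribed.
So IrpF is produced and active.
MoO₄²⁻ is absent, so PurN is inactive.
Xylulose is absent, so JalJ is active.
No repressor is bound and JalJ is active, so *fubG* is transcribed.
So FubG is produced and active.
Activator IrpF is present, so *kulU* is transcribed.
→ *kulU* is ON.
KulC is produced constitutively and is active.
Ornithine is absent, so TemH is active.
Zn²⁺ is absent, so JalS is inactive.
Activator TemH is present, so *yilG* is transcribed.
So YilG is produced and active.
With repressor KulC bound, *qilB* is not transcribed.
→ *qilB* is OFF.
3 of the 4 genes are transcribed.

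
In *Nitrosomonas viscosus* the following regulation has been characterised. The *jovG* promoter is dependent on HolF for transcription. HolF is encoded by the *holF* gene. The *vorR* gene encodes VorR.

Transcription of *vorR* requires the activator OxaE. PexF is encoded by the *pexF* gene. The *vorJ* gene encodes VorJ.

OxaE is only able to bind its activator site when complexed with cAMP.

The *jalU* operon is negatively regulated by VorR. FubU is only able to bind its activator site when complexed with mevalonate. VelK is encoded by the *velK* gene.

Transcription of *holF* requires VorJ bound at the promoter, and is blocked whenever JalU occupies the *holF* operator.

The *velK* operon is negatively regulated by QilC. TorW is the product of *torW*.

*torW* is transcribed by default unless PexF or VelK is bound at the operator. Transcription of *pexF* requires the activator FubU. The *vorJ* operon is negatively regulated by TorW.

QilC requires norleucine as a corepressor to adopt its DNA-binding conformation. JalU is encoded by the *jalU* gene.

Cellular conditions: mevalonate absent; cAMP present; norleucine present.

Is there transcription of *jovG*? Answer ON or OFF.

Mevalonate is absent, so FubU is inactive.
Required activator FubU is absent, so *pexF* is not transcribed.
So PexF is not produced.
Norleucine is present, so QilC is active.
With repressor QilC bound, *velK* is not transcribed.
So VelK is not produced.
With no repressor bound, *torW* is transcribed.
So TorW is produced and active.
With repressor TorW bound, *vorJ* is not transcribed.
So VorJ is not produced.
cAMP is present, so OxaE is active.
No repressor is bound and OxaE is active, so *vorR* is transcribed.
So VorR is produced and active.
With repressor VorR bound, *jalU* is not transcribed.
So JalU is not produced.
Required activator VorJ is absent, so *holF* is not transcribed.
So HolF is not produced.
Required activator HolF is absent, so *jovG* is not transcribed.

OFF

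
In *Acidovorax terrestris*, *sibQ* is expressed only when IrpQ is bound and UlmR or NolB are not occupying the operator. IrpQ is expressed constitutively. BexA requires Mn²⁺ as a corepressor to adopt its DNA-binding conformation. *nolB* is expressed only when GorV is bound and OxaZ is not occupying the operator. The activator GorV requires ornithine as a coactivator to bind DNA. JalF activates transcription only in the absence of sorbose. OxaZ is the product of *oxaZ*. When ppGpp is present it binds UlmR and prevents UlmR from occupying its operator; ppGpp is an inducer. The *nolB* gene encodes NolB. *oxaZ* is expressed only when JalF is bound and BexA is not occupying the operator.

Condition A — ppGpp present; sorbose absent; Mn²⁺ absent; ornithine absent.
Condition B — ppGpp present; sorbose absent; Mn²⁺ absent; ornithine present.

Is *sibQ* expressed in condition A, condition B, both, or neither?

Condition A:
ppGpp is present, so UlmR is inactive.
IrpQ is produced constitutively and is active.
Sorbose is absent, so JalF is active.
Mn²⁺ is absent, so BexA is inactive.
No repressor is bound and JalF is active, so *oxaZ* is transcribed.
So OxaZ is produced and active.
Ornithine is absent, so GorV is inactive.
With repressor OxaZ bound, *nolB* is not transcribed.
So NolB is not produced.
No repressor is bound and IrpQ is active, so *sibQ* is transcribed.
→ *sibQ* is ON in A.
Condition B:
ppGpp is present, so UlmR is inactive.
IrpQ is produced constitutively and is active.
Sorbose is absent, so JalF is active.
Mn²⁺ is absent, so BexA is inactive.
No repressor is bound and JalF is active, so *oxaZ* is transcribed.
So OxaZ is produced and active.
Ornithine is present, so GorV is active.
With repressor OxaZ bound, *nolB* is not transcribed.
So NolB is not produced.
No repressor is bound and IrpQ is active, so *sibQ* is transcribed.
→ *sibQ* is ON in B.

both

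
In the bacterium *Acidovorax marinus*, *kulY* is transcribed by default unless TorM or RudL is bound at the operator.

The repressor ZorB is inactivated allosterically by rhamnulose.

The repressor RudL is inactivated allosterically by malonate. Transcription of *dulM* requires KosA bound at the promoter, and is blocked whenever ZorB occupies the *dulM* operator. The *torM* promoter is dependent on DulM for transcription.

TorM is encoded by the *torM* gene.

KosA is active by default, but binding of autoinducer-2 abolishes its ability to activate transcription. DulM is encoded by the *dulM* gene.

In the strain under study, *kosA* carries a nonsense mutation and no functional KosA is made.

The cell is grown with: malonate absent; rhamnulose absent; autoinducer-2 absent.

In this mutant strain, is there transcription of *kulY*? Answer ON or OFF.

Rhamnulose is absent, so ZorB is active.
KosA is non-functional in this strain, so it has no effect.
With repressor ZorB bound, *dulM* is not transcribed.
So DulM is not produced.
Required activator DulM is absent, so *torM* is not transcribed.
So TorM is not produced.
Malonate is absent, so RudL is active.
With repressor RudL bound, *kulY* is not transcribed.

OFF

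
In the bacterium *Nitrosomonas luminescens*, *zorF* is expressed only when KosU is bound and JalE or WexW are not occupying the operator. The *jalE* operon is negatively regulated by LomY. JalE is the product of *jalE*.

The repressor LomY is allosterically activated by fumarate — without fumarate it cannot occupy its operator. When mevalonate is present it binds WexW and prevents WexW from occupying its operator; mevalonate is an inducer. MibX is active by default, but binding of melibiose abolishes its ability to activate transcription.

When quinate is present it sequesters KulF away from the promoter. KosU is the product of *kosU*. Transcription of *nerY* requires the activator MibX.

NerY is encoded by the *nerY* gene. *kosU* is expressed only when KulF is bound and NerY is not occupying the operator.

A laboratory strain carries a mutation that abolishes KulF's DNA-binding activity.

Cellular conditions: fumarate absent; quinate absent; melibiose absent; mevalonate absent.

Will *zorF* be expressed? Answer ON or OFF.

Fumarate is absent, so LomY is inactive.
With no repressor bound, *jalE* is transcribed.
So JalE is produced and active.
Mevalonate is absent, so WexW is active.
Melibiose is absent, so MibX is active.
No repressor is bound and MibX is active, so *nerY* is transcribed.
So NerY is produced and active.
KulF is non-functional in this strain, so it has no effect.
With repressor NerY bound, *kosU* is not transcribed.
So KosU is not produced.
With repressor JalE bound, *zorF* is not transcribed.

OFF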